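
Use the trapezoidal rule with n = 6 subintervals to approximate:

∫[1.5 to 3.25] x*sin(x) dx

f(x) = x*sin(x)
a = 1.5, b = 3.25, n = 6
h = (b - a)/n = 0.291667

Trapezoidal rule: (h/2)[f(x₀) + 2f(x₁) + 2f(x₂) + ... + f(xₙ)]

x_0 = 1.5000, f(x_0) = 1.496242, coefficient = 1
x_1 = 1.7917, f(x_1) = 1.748142, coefficient = 2
x_2 = 2.0833, f(x_2) = 1.815632, coefficient = 2
x_3 = 2.3750, f(x_3) = 1.647502, coefficient = 2
x_4 = 2.6667, f(x_4) = 1.219394, coefficient = 2
x_5 = 2.9583, f(x_5) = 0.539113, coefficient = 2
x_6 = 3.2500, f(x_6) = -0.351634, coefficient = 1

I ≈ (0.291667/2) × 15.084172 = 2.199775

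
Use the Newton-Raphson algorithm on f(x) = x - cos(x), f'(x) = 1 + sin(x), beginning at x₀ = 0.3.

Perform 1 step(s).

f(x) = x - cos(x)
f'(x) = 1 + sin(x)
x₀ = 0.3

Newton-Raphson formula: x_{n+1} = x_n - f(x_n)/f'(x_n)

Iteration 1:
  f(0.300000) = -0.655336
  f'(0.300000) = 1.295520
  x_1 = 0.300000 - (-0.655336)/1.295520 = 0.805848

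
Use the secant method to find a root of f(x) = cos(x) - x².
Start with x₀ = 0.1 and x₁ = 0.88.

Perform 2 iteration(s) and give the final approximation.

f(x) = cos(x) - x²
x₀ = 0.1, x₁ = 0.88

Secant formula: x_{n+1} = x_n - f(x_n)(x_n - x_{n-1})/(f(x_n) - f(x_{n-1}))

Iteration 1:
  f(0.100000) = 0.985004
  f(0.880000) = -0.137249
  x_2 = 0.880000 - (-0.137249)×(0.880000 - 0.100000)/(-0.137249 - 0.985004)
       = 0.784608
Iteration 2:
  f(0.880000) = -0.137249
  f(0.784608) = 0.092056
  x_3 = 0.784608 - 0.092056×(0.784608 - 0.880000)/(0.092056 - (-0.137249))
       = 0.822904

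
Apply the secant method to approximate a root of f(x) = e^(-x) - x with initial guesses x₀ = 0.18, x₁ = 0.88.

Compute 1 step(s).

f(x) = e^(-x) - x
x₀ = 0.18, x₁ = 0.88

Secant formula: x_{n+1} = x_n - f(x_n)(x_n - x_{n-1})/(f(x_n) - f(x_{n-1}))

Iteration 1:
  f(0.180000) = 0.655270
  f(0.880000) = -0.465217
  x_2 = 0.880000 - (-0.465217)×(0.880000 - 0.180000)/(-0.465217 - 0.655270)
       = 0.589366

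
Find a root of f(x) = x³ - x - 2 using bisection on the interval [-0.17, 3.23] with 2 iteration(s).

f(x) = x³ - x - 2
Initial interval: [-0.17, 3.23]

Iteration 1:
  c_1 = (-0.170000 + 3.230000)/2 = 1.530000
  f(c_1) = f(1.530000) = 0.051577
  f(a) × f(c) < 0, new interval: [-0.170000, 1.530000]
Iteration 2:
  c_2 = (-0.170000 + 1.530000)/2 = 0.680000
  f(c_2) = f(0.680000) = -2.365568
  f(a) × f(c) ≥ 0, new interval: [0.680000, 1.530000]

After 2 iteration(s), the approximation is c_2 = 0.680000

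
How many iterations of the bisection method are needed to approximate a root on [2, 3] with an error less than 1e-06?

We need (b-a)/2^n ≤ 1e-06
(3 - 2)/2^n ≤ 1e-06
1/2^n ≤ 1e-06
2^n ≥ 1000000
n ≥ log₂(1000000) = 19.93
n ≥ 20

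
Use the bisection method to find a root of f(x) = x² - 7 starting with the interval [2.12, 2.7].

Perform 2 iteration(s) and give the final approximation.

f(x) = x² - 7
Initial interval: [2.12, 2.7]

Iteration 1:
  c_1 = (2.120000 + 2.700000)/2 = 2.410000
  f(c_1) = f(2.410000) = -1.191900
  f(a) × f(c) ≥ 0, new interval: [2.410000, 2.700000]
Iteration 2:
  c_2 = (2.410000 + 2.700000)/2 = 2.555000
  f(c_2) = f(2.555000) = -0.471975
  f(a) × f(c) ≥ 0, new interval: [2.555000, 2.700000]

After 2 iteration(s), the approximation is c_2 = 2.555000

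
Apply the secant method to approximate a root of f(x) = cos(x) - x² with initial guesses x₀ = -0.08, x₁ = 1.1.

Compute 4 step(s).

f(x) = cos(x) - x²
x₀ = -0.08, x₁ = 1.1

Secant formula: x_{n+1} = x_n - f(x_n)(x_n - x_{n-1})/(f(x_n) - f(x_{n-1}))

Iteration 1:
  f(-0.080000) = 0.990402
  f(1.100000) = -0.756404
  x_2 = 1.100000 - (-0.756404)×(1.100000 - (-0.080000))/(-0.756404 - 0.990402)
       = 0.589035
Iteration 2:
  f(1.100000) = -0.756404
  f(0.589035) = 0.484515
  x_3 = 0.589035 - 0.484515×(0.589035 - 1.100000)/(0.484515 - (-0.756404))
       = 0.788541
Iteration 3:
  f(0.589035) = 0.484515
  f(0.788541) = 0.083085
  x_4 = 0.788541 - 0.083085×(0.788541 - 0.589035)/(0.083085 - 0.484515)
       = 0.829833
Iteration 4:
  f(0.788541) = 0.083085
  f(0.829833) = -0.013623
  x_5 = 0.829833 - (-0.013623)×(0.829833 - 0.788541)/(-0.013623 - 0.083085)
       = 0.824016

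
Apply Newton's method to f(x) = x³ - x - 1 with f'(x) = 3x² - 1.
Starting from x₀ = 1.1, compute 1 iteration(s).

f(x) = x³ - x - 1
f'(x) = 3x² - 1
x₀ = 1.1

Newton-Raphson formula: x_{n+1} = x_n - f(x_n)/f'(x_n)

Iteration 1:
  f(1.100000) = -0.769000
  f'(1.100000) = 2.630000
  x_1 = 1.100000 - (-0.769000)/2.630000 = 1.392395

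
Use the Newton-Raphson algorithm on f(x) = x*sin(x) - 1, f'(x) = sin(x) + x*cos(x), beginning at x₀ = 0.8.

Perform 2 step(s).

f(x) = x*sin(x) - 1
f'(x) = sin(x) + x*cos(x)
x₀ = 0.8

Newton-Raphson formula: x_{n+1} = x_n - f(x_n)/f'(x_n)

Iteration 1:
  f(0.800000) = -0.426115
  f'(0.800000) = 1.274721
  x_1 = 0.800000 - (-0.426115)/1.274721 = 1.134281
Iteration 2:
  f(1.134281) = 0.027920
  f'(1.134281) = 1.385786
  x_2 = 1.134281 - 0.027920/1.385786 = 1.114134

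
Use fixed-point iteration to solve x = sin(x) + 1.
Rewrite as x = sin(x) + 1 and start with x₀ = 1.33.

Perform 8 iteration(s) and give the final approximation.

Equation: x = sin(x) + 1
Fixed-point form: x = sin(x) + 1
x₀ = 1.33

x_1 = g(1.330000) = 1.971148
x_2 = g(1.971148) = 1.920924
x_3 = g(1.920924) = 1.939329
x_4 = g(1.939329) = 1.932857
x_5 = g(1.932857) = 1.935169
x_6 = g(1.935169) = 1.934348
x_7 = g(1.934348) = 1.934640
x_8 = g(1.934640) = 1.934536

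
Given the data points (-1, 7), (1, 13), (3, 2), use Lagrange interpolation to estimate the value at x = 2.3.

Lagrange interpolation formula:
P(x) = Σ yᵢ × Lᵢ(x)
where Lᵢ(x) = Π_{j≠i} (x - xⱼ)/(xᵢ - xⱼ)

L_0(2.3) = (2.3 - 1)/(-1 - 1) × (2.3 - 3)/(-1 - 3) = -0.113750
L_1(2.3) = (2.3 - (-1))/(1 - (-1)) × (2.3 - 3)/(1 - 3) = 0.577500
L_2(2.3) = (2.3 - (-1))/(3 - (-1)) × (2.3 - 1)/(3 - 1) = 0.536250

P(2.3) = 7×L_0(2.3) + 13×L_1(2.3) + 2×L_2(2.3)
P(2.3) = 7.783750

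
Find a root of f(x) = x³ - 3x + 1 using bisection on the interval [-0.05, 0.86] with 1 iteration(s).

f(x) = x³ - 3x + 1
Initial interval: [-0.05, 0.86]

Iteration 1:
  c_1 = (-0.050000 + 0.860000)/2 = 0.405000
  f(c_1) = f(0.405000) = -0.148570
  f(a) × f(c) < 0, new interval: [-0.050000, 0.405000]

After 1 iteration(s), the approximation is c_1 = 0.405000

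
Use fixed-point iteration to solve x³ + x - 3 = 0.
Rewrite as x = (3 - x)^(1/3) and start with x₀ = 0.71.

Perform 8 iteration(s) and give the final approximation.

Equation: x³ + x - 3 = 0
Fixed-point form: x = (3 - x)^(1/3)
x₀ = 0.71

x_1 = g(0.710000) = 1.318090
x_2 = g(1.318090) = 1.189235
x_3 = g(1.189235) = 1.218861
x_4 = g(1.218861) = 1.212177
x_5 = g(1.212177) = 1.213691
x_6 = g(1.213691) = 1.213348
x_7 = g(1.213348) = 1.213426
x_8 = g(1.213426) = 1.213408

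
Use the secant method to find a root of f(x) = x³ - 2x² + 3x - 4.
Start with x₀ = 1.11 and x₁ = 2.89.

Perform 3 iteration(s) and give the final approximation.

f(x) = x³ - 2x² + 3x - 4
x₀ = 1.11, x₁ = 2.89

Secant formula: x_{n+1} = x_n - f(x_n)(x_n - x_{n-1})/(f(x_n) - f(x_{n-1}))

Iteration 1:
  f(1.110000) = -1.766569
  f(2.890000) = 12.103369
  x_2 = 2.890000 - 12.103369×(2.890000 - 1.110000)/(12.103369 - (-1.766569))
       = 1.336713
Iteration 2:
  f(2.890000) = 12.103369
  f(1.336713) = -1.175024
  x_3 = 1.336713 - (-1.175024)×(1.336713 - 2.890000)/(-1.175024 - 12.103369)
       = 1.474165
Iteration 3:
  f(1.336713) = -1.175024
  f(1.474165) = -0.720228
  x_4 = 1.474165 - (-0.720228)×(1.474165 - 1.336713)/(-0.720228 - (-1.175024))
       = 1.691840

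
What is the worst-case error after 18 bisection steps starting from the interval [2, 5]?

Bisection error bound: |error| ≤ (b-a)/2^n
|error| ≤ (5 - 2)/2^18 = 3/2^18
|error| ≤ 0.0000114441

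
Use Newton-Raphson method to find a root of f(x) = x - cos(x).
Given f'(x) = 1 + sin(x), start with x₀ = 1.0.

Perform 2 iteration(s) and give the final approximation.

f(x) = x - cos(x)
f'(x) = 1 + sin(x)
x₀ = 1.0

Newton-Raphson formula: x_{n+1} = x_n - f(x_n)/f'(x_n)

Iteration 1:
  f(1.000000) = 0.459698
  f'(1.000000) = 1.841471
  x_1 = 1.000000 - 0.459698/1.841471 = 0.750364
Iteration 2:
  f(0.750364) = 0.018923
  f'(0.750364) = 1.681905
  x_2 = 0.750364 - 0.018923/1.681905 = 0.739113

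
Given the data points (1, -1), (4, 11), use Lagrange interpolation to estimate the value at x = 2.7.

Lagrange interpolation formula:
P(x) = Σ yᵢ × Lᵢ(x)
where Lᵢ(x) = Π_{j≠i} (x - xⱼ)/(xᵢ - xⱼ)

L_0(2.7) = (2.7 - 4)/(1 - 4) = 0.433333
L_1(2.7) = (2.7 - 1)/(4 - 1) = 0.566667

P(2.7) = (-1)×L_0(2.7) + 11×L_1(2.7)
P(2.7) = 5.800000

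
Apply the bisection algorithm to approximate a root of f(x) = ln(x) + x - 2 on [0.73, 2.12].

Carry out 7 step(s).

f(x) = ln(x) + x - 2
Initial interval: [0.73, 2.12]

Iteration 1:
  c_1 = (0.730000 + 2.120000)/2 = 1.425000
  f(c_1) = f(1.425000) = -0.220828
  f(a) × f(c) ≥ 0, new interval: [1.425000, 2.120000]
Iteration 2:
  c_2 = (1.425000 + 2.120000)/2 = 1.772500
  f(c_2) = f(1.772500) = 0.344891
  f(a) × f(c) < 0, new interval: [1.425000, 1.772500]
Iteration 3:
  c_3 = (1.425000 + 1.772500)/2 = 1.598750
  f(c_3) = f(1.598750) = 0.067972
  f(a) × f(c) < 0, new interval: [1.425000, 1.598750]
Iteration 4:
  c_4 = (1.425000 + 1.598750)/2 = 1.511875
  f(c_4) = f(1.511875) = -0.074774
  f(a) × f(c) ≥ 0, new interval: [1.511875, 1.598750]
Iteration 5:
  c_5 = (1.511875 + 1.598750)/2 = 1.555312
  f(c_5) = f(1.555312) = -0.003011
  f(a) × f(c) ≥ 0, new interval: [1.555312, 1.598750]
Iteration 6:
  c_6 = (1.555312 + 1.598750)/2 = 1.577031
  f(c_6) = f(1.577031) = 0.032575
  f(a) × f(c) < 0, new interval: [1.555312, 1.577031]
Iteration 7:
  c_7 = (1.555312 + 1.577031)/2 = 1.566172
  f(c_7) = f(1.566172) = 0.014806
  f(a) × f(c) < 0, new interval: [1.555312, 1.566172]

After 7 iteration(s), the approximation is c_7 = 1.566172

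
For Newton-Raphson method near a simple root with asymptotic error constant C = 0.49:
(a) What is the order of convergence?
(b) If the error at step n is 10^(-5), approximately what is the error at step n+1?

(a) Newton-Raphson has quadratic (order 2) convergence near simple roots.
    This means |e_{n+1}| ≈ C|e_n|².

(b) With |e_n| = 10^(-5) and C = 0.49:
    |e_{n+1}| ≈ 0.49 × (10^(-5))² = 0.49 × 10^(-10)

(a) 2 (quadratic); (b) |e_{n+1}| ≈ 4.900e-11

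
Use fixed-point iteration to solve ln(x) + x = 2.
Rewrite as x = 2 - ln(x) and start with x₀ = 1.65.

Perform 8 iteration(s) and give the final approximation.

Equation: ln(x) + x = 2
Fixed-point form: x = 2 - ln(x)
x₀ = 1.65

x_1 = g(1.650000) = 1.499225
x_2 = g(1.499225) = 1.595052
x_3 = g(1.595052) = 1.533094
x_4 = g(1.533094) = 1.572712
x_5 = g(1.572712) = 1.547198
x_6 = g(1.547198) = 1.563554
x_7 = g(1.563554) = 1.553038
x_8 = g(1.553038) = 1.559787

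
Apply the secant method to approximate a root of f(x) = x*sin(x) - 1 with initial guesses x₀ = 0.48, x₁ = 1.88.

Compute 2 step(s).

f(x) = x*sin(x) - 1
x₀ = 0.48, x₁ = 1.88

Secant formula: x_{n+1} = x_n - f(x_n)(x_n - x_{n-1})/(f(x_n) - f(x_{n-1}))

Iteration 1:
  f(0.480000) = -0.778346
  f(1.880000) = 0.790843
  x_2 = 1.880000 - 0.790843×(1.880000 - 0.480000)/(0.790843 - (-0.778346))
       = 1.174425
Iteration 2:
  f(1.880000) = 0.790843
  f(1.174425) = 0.083370
  x_3 = 1.174425 - 0.083370×(1.174425 - 1.880000)/(0.083370 - 0.790843)
       = 1.091279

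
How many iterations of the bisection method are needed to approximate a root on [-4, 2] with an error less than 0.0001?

We need (b-a)/2^n ≤ 0.0001
(2 - (-4))/2^n ≤ 0.0001
6/2^n ≤ 0.0001
2^n ≥ 60000
n ≥ log₂(60000) = 15.87
n ≥ 16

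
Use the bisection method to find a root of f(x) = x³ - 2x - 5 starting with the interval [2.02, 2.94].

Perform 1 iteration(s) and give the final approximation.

f(x) = x³ - 2x - 5
Initial interval: [2.02, 2.94]

Iteration 1:
  c_1 = (2.020000 + 2.940000)/2 = 2.480000
  f(c_1) = f(2.480000) = 5.292992
  f(a) × f(c) < 0, new interval: [2.020000, 2.480000]

After 1 iteration(s), the approximation is c_1 = 2.480000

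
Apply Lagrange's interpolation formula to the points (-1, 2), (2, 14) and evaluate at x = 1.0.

Lagrange interpolation formula:
P(x) = Σ yᵢ × Lᵢ(x)
where Lᵢ(x) = Π_{j≠i} (x - xⱼ)/(xᵢ - xⱼ)

L_0(1.0) = (1.0 - 2)/(-1 - 2) = 0.333333
L_1(1.0) = (1.0 - (-1))/(2 - (-1)) = 0.666667

P(1.0) = 2×L_0(1.0) + 14×L_1(1.0)
P(1.0) = 10.000000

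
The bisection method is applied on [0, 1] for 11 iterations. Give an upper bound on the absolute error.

Bisection error bound: |error| ≤ (b-a)/2^n
|error| ≤ (1 - 0)/2^11 = 1/2^11
|error| ≤ 0.0004882812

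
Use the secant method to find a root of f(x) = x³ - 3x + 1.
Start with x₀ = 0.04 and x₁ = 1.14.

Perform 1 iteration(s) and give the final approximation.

f(x) = x³ - 3x + 1
x₀ = 0.04, x₁ = 1.14

Secant formula: x_{n+1} = x_n - f(x_n)(x_n - x_{n-1})/(f(x_n) - f(x_{n-1}))

Iteration 1:
  f(0.040000) = 0.880064
  f(1.140000) = -0.938456
  x_2 = 1.140000 - (-0.938456)×(1.140000 - 0.040000)/(-0.938456 - 0.880064)
       = 0.572340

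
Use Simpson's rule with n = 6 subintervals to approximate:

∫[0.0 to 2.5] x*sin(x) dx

f(x) = x*sin(x)
a = 0.0, b = 2.5, n = 6
h = (b - a)/n = 0.416667

Simpson's rule: (h/3)[f(x₀) + 4f(x₁) + 2f(x₂) + ... + f(xₙ)]

x_0 = 0.0000, f(x_0) = 0.000000, coefficient = 1
x_1 = 0.4167, f(x_1) = 0.168631, coefficient = 4
x_2 = 0.8333, f(x_2) = 0.616814, coefficient = 2
x_3 = 1.2500, f(x_3) = 1.186231, coefficient = 4
x_4 = 1.6667, f(x_4) = 1.659013, coefficient = 2
x_5 = 2.0833, f(x_5) = 1.815632, coefficient = 4
x_6 = 2.5000, f(x_6) = 1.496180, coefficient = 1

I ≈ (0.416667/3) × 18.729809 = 2.601362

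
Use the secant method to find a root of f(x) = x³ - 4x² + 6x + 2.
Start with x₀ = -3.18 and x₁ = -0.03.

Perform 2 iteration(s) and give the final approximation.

f(x) = x³ - 4x² + 6x + 2
x₀ = -3.18, x₁ = -0.03

Secant formula: x_{n+1} = x_n - f(x_n)(x_n - x_{n-1})/(f(x_n) - f(x_{n-1}))

Iteration 1:
  f(-3.180000) = -89.687032
  f(-0.030000) = 1.816373
  x_2 = -0.030000 - 1.816373×(-0.030000 - (-3.180000))/(1.816373 - (-89.687032))
       = -0.092529
Iteration 2:
  f(-0.030000) = 1.816373
  f(-0.092529) = 1.409790
  x_3 = -0.092529 - 1.409790×(-0.092529 - (-0.030000))/(1.409790 - 1.816373)
       = -0.309341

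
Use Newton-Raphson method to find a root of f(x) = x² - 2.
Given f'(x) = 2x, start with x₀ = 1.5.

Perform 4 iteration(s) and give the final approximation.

f(x) = x² - 2
f'(x) = 2x
x₀ = 1.5

Newton-Raphson formula: x_{n+1} = x_n - f(x_n)/f'(x_n)

Iteration 1:
  f(1.500000) = 0.250000
  f'(1.500000) = 3.000000
  x_1 = 1.500000 - 0.250000/3.000000 = 1.416667
Iteration 2:
  f(1.416667) = 0.006944
  f'(1.416667) = 2.833333
  x_2 = 1.416667 - 0.006944/2.833333 = 1.414216
Iteration 3:
  f(1.414216) = 0.000006
  f'(1.414216) = 2.828431
  x_3 = 1.414216 - 0.000006/2.828431 = 1.414214
Iteration 4:
  f(1.414214) = 0.000000
  f'(1.414214) = 2.828427
  x_4 = 1.414214 - 0.000000/2.828427 = 1.414214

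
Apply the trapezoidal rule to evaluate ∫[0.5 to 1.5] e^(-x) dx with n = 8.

f(x) = e^(-x)
a = 0.5, b = 1.5, n = 8
h = (b - a)/n = 0.125000

Trapezoidal rule: (h/2)[f(x₀) + 2f(x₁) + 2f(x₂) + ... + f(xₙ)]

x_0 = 0.5000, f(x_0) = 0.606531, coefficient = 1
x_1 = 0.6250, f(x_1) = 0.535261, coefficient = 2
x_2 = 0.7500, f(x_2) = 0.472367, coefficient = 2
x_3 = 0.8750, f(x_3) = 0.416862, coefficient = 2
x_4 = 1.0000, f(x_4) = 0.367879, coefficient = 2
x_5 = 1.1250, f(x_5) = 0.324652, coefficient = 2
x_6 = 1.2500, f(x_6) = 0.286505, coefficient = 2
x_7 = 1.3750, f(x_7) = 0.252840, coefficient = 2
x_8 = 1.5000, f(x_8) = 0.223130, coefficient = 1

I ≈ (0.125000/2) × 6.142393 = 0.383900
Exact value: 0.383400
Error: 0.000499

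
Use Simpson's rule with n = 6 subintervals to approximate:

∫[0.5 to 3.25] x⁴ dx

f(x) = x⁴
a = 0.5, b = 3.25, n = 6
h = (b - a)/n = 0.458333

Simpson's rule: (h/3)[f(x₀) + 4f(x₁) + 2f(x₂) + ... + f(xₙ)]

x_0 = 0.5000, f(x_0) = 0.062500, coefficient = 1
x_1 = 0.9583, f(x_1) = 0.843464, coefficient = 4
x_2 = 1.4167, f(x_2) = 4.027826, coefficient = 2
x_3 = 1.8750, f(x_3) = 12.359619, coefficient = 4
x_4 = 2.3333, f(x_4) = 29.641975, coefficient = 2
x_5 = 2.7917, f(x_5) = 60.737127, coefficient = 4
x_6 = 3.2500, f(x_6) = 111.566406, coefficient = 1

I ≈ (0.458333/3) × 474.729348 = 72.528095
Exact value: 72.511914
Error: 0.016181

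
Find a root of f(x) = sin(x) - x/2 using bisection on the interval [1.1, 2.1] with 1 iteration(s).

f(x) = sin(x) - x/2
Initial interval: [1.1, 2.1]

Iteration 1:
  c_1 = (1.100000 + 2.100000)/2 = 1.600000
  f(c_1) = f(1.600000) = 0.199574
  f(a) × f(c) ≥ 0, new interval: [1.600000, 2.100000]

After 1 iteration(s), the approximation is c_1 = 1.600000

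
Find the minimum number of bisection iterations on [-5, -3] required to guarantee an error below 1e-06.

We need (b-a)/2^n ≤ 1e-06
(-3 - (-5))/2^n ≤ 1e-06
2/2^n ≤ 1e-06
2^n ≥ 2000000
n ≥ log₂(2000000) = 20.93
n ≥ 21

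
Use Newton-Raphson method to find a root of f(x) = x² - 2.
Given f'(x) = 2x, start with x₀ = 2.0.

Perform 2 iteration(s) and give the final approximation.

f(x) = x² - 2
f'(x) = 2x
x₀ = 2.0

Newton-Raphson formula: x_{n+1} = x_n - f(x_n)/f'(x_n)

Iteration 1:
  f(2.000000) = 2.000000
  f'(2.000000) = 4.000000
  x_1 = 2.000000 - 2.000000/4.000000 = 1.500000
Iteration 2:
  f(1.500000) = 0.250000
  f'(1.500000) = 3.000000
  x_2 = 1.500000 - 0.250000/3.000000 = 1.416667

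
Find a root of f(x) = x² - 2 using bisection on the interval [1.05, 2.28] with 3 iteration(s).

f(x) = x² - 2
Initial interval: [1.05, 2.28]

Iteration 1:
  c_1 = (1.050000 + 2.280000)/2 = 1.665000
  f(c_1) = f(1.665000) = 0.772225
  f(a) × f(c) < 0, new interval: [1.050000, 1.665000]
Iteration 2:
  c_2 = (1.050000 + 1.665000)/2 = 1.357500
  f(c_2) = f(1.357500) = -0.157194
  f(a) × f(c) ≥ 0, new interval: [1.357500, 1.665000]
Iteration 3:
  c_3 = (1.357500 + 1.665000)/2 = 1.511250
  f(c_3) = f(1.511250) = 0.283877
  f(a) × f(c) < 0, new interval: [1.357500, 1.511250]

After 3 iteration(s), the approximation is c_3 = 1.511250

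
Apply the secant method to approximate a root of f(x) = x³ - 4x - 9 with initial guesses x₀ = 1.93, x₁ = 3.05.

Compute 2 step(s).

f(x) = x³ - 4x - 9
x₀ = 1.93, x₁ = 3.05

Secant formula: x_{n+1} = x_n - f(x_n)(x_n - x_{n-1})/(f(x_n) - f(x_{n-1}))

Iteration 1:
  f(1.930000) = -9.530943
  f(3.050000) = 7.172625
  x_2 = 3.050000 - 7.172625×(3.050000 - 1.930000)/(7.172625 - (-9.530943))
       = 2.569064
Iteration 2:
  f(3.050000) = 7.172625
  f(2.569064) = -2.320196
  x_3 = 2.569064 - (-2.320196)×(2.569064 - 3.050000)/(-2.320196 - 7.172625)
       = 2.686613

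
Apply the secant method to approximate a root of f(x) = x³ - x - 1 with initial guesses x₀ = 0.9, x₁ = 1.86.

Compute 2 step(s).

f(x) = x³ - x - 1
x₀ = 0.9, x₁ = 1.86

Secant formula: x_{n+1} = x_n - f(x_n)(x_n - x_{n-1})/(f(x_n) - f(x_{n-1}))

Iteration 1:
  f(0.900000) = -1.171000
  f(1.860000) = 3.574856
  x_2 = 1.860000 - 3.574856×(1.860000 - 0.900000)/(3.574856 - (-1.171000))
       = 1.136872
Iteration 2:
  f(1.860000) = 3.574856
  f(1.136872) = -0.667490
  x_3 = 1.136872 - (-0.667490)×(1.136872 - 1.860000)/(-0.667490 - 3.574856)
       = 1.250649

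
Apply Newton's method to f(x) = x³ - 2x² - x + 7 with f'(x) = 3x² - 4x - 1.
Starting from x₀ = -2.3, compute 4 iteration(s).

f(x) = x³ - 2x² - x + 7
f'(x) = 3x² - 4x - 1
x₀ = -2.3

Newton-Raphson formula: x_{n+1} = x_n - f(x_n)/f'(x_n)

Iteration 1:
  f(-2.300000) = -13.447000
  f'(-2.300000) = 24.070000
  x_1 = -2.300000 - (-13.447000)/24.070000 = -1.741338
Iteration 2:
  f(-1.741338) = -2.603361
  f'(-1.741338) = 15.062123
  x_2 = -1.741338 - (-2.603361)/15.062123 = -1.568496
Iteration 3:
  f(-1.568496) = -0.210648
  f'(-1.568496) = 12.654526
  x_3 = -1.568496 - (-0.210648)/12.654526 = -1.551850
Iteration 4:
  f(-1.551850) = -0.001853
  f'(-1.551850) = 12.432117
  x_4 = -1.551850 - (-0.001853)/12.432117 = -1.551701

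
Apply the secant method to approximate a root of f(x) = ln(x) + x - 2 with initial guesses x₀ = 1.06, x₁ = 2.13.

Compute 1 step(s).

f(x) = ln(x) + x - 2
x₀ = 1.06, x₁ = 2.13

Secant formula: x_{n+1} = x_n - f(x_n)(x_n - x_{n-1})/(f(x_n) - f(x_{n-1}))

Iteration 1:
  f(1.060000) = -0.881731
  f(2.130000) = 0.886122
  x_2 = 2.130000 - 0.886122×(2.130000 - 1.060000)/(0.886122 - (-0.881731))
       = 1.593671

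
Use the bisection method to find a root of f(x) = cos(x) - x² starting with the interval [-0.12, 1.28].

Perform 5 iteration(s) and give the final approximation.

f(x) = cos(x) - x²
Initial interval: [-0.12, 1.28]

Iteration 1:
  c_1 = (-0.120000 + 1.280000)/2 = 0.580000
  f(c_1) = f(0.580000) = 0.500063
  f(a) × f(c) ≥ 0, new interval: [0.580000, 1.280000]
Iteration 2:
  c_2 = (0.580000 + 1.280000)/2 = 0.930000
  f(c_2) = f(0.930000) = -0.267066
  f(a) × f(c) < 0, new interval: [0.580000, 0.930000]
Iteration 3:
  c_3 = (0.580000 + 0.930000)/2 = 0.755000
  f(c_3) = f(0.755000) = 0.158247
  f(a) × f(c) ≥ 0, new interval: [0.755000, 0.930000]
Iteration 4:
  c_4 = (0.755000 + 0.930000)/2 = 0.842500
  f(c_4) = f(0.842500) = -0.044207
  f(a) × f(c) < 0, new interval: [0.755000, 0.842500]
Iteration 5:
  c_5 = (0.755000 + 0.842500)/2 = 0.798750
  f(c_5) = f(0.798750) = 0.059601
  f(a) × f(c) ≥ 0, new interval: [0.798750, 0.842500]

After 5 iteration(s), the approximation is c_5 = 0.798750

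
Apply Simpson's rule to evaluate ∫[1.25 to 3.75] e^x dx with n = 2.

f(x) = e^x
a = 1.25, b = 3.75, n = 2
h = (b - a)/n = 1.250000

Simpson's rule: (h/3)[f(x₀) + 4f(x₁) + 2f(x₂) + ... + f(xₙ)]

x_0 = 1.2500, f(x_0) = 3.490343, coefficient = 1
x_1 = 2.5000, f(x_1) = 12.182494, coefficient = 4
x_2 = 3.7500, f(x_2) = 42.521082, coefficient = 1

I ≈ (1.250000/3) × 94.741401 = 39.475584
Exact value: 39.030739
Error: 0.444845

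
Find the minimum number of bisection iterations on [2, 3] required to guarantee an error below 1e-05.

We need (b-a)/2^n ≤ 1e-05
(3 - 2)/2^n ≤ 1e-05
1/2^n ≤ 1e-05
2^n ≥ 100000
n ≥ log₂(100000) = 16.61
n ≥ 17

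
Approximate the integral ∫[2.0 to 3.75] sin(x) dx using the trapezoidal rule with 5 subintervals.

f(x) = sin(x)
a = 2.0, b = 3.75, n = 5
h = (b - a)/n = 0.350000

Trapezoidal rule: (h/2)[f(x₀) + 2f(x₁) + 2f(x₂) + ... + f(xₙ)]

x_0 = 2.0000, f(x_0) = 0.909297, coefficient = 1
x_1 = 2.3500, f(x_1) = 0.711473, coefficient = 2
x_2 = 2.7000, f(x_2) = 0.427380, coefficient = 2
x_3 = 3.0500, f(x_3) = 0.091465, coefficient = 2
x_4 = 3.4000, f(x_4) = -0.255541, coefficient = 2
x_5 = 3.7500, f(x_5) = -0.571561, coefficient = 1

I ≈ (0.350000/2) × 2.287290 = 0.400276
Exact value: 0.404413
Error: 0.004137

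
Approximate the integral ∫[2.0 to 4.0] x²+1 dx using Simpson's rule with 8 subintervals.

f(x) = x²+1
a = 2.0, b = 4.0, n = 8
h = (b - a)/n = 0.250000

Simpson's rule: (h/3)[f(x₀) + 4f(x₁) + 2f(x₂) + ... + f(xₙ)]

x_0 = 2.0000, f(x_0) = 5.000000, coefficient = 1
x_1 = 2.2500, f(x_1) = 6.062500, coefficient = 4
x_2 = 2.5000, f(x_2) = 7.250000, coefficient = 2
x_3 = 2.7500, f(x_3) = 8.562500, coefficient = 4
x_4 = 3.0000, f(x_4) = 10.000000, coefficient = 2
x_5 = 3.2500, f(x_5) = 11.562500, coefficient = 4
x_6 = 3.5000, f(x_6) = 13.250000, coefficient = 2
x_7 = 3.7500, f(x_7) = 15.062500, coefficient = 4
x_8 = 4.0000, f(x_8) = 17.000000, coefficient = 1

I ≈ (0.250000/3) × 248.000000 = 20.666667
Exact value: 20.666667
Error: 0.000000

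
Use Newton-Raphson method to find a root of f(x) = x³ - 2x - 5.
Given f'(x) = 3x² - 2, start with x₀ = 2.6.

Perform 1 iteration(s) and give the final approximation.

f(x) = x³ - 2x - 5
f'(x) = 3x² - 2
x₀ = 2.6

Newton-Raphson formula: x_{n+1} = x_n - f(x_n)/f'(x_n)

Iteration 1:
  f(2.600000) = 7.376000
  f'(2.600000) = 18.280000
  x_1 = 2.600000 - 7.376000/18.280000 = 2.196499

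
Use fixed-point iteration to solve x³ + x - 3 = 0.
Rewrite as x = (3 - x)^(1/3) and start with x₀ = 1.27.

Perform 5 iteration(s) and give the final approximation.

Equation: x³ + x - 3 = 0
Fixed-point form: x = (3 - x)^(1/3)
x₀ = 1.27

x_1 = g(1.270000) = 1.200463
x_2 = g(1.200463) = 1.216336
x_3 = g(1.216336) = 1.212749
x_4 = g(1.212749) = 1.213562
x_5 = g(1.213562) = 1.213378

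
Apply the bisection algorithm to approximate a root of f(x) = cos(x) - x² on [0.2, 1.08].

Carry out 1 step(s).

f(x) = cos(x) - x²
Initial interval: [0.2, 1.08]

Iteration 1:
  c_1 = (0.200000 + 1.080000)/2 = 0.640000
  f(c_1) = f(0.640000) = 0.392496
  f(a) × f(c) ≥ 0, new interval: [0.640000, 1.080000]

After 1 iteration(s), the approximation is c_1 = 0.640000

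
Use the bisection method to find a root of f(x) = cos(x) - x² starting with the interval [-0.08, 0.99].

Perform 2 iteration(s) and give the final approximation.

f(x) = cos(x) - x²
Initial interval: [-0.08, 0.99]

Iteration 1:
  c_1 = (-0.080000 + 0.990000)/2 = 0.455000
  f(c_1) = f(0.455000) = 0.691236
  f(a) × f(c) ≥ 0, new interval: [0.455000, 0.990000]
Iteration 2:
  c_2 = (0.455000 + 0.990000)/2 = 0.722500
  f(c_2) = f(0.722500) = 0.228149
  f(a) × f(c) ≥ 0, new interval: [0.722500, 0.990000]

After 2 iteration(s), the approximation is c_2 = 0.722500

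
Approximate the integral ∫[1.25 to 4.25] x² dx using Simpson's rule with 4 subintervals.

f(x) = x²
a = 1.25, b = 4.25, n = 4
h = (b - a)/n = 0.750000

Simpson's rule: (h/3)[f(x₀) + 4f(x₁) + 2f(x₂) + ... + f(xₙ)]

x_0 = 1.2500, f(x_0) = 1.562500, coefficient = 1
x_1 = 2.0000, f(x_1) = 4.000000, coefficient = 4
x_2 = 2.7500, f(x_2) = 7.562500, coefficient = 2
x_3 = 3.5000, f(x_3) = 12.250000, coefficient = 4
x_4 = 4.2500, f(x_4) = 18.062500, coefficient = 1

I ≈ (0.750000/3) × 99.750000 = 24.937500
Exact value: 24.937500
Error: 0.000000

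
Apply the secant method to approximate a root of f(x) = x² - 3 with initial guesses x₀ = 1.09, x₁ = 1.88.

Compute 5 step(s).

f(x) = x² - 3
x₀ = 1.09, x₁ = 1.88

Secant formula: x_{n+1} = x_n - f(x_n)(x_n - x_{n-1})/(f(x_n) - f(x_{n-1}))

Iteration 1:
  f(1.090000) = -1.811900
  f(1.880000) = 0.534400
  x_2 = 1.880000 - 0.534400×(1.880000 - 1.090000)/(0.534400 - (-1.811900))
       = 1.700067
Iteration 2:
  f(1.880000) = 0.534400
  f(1.700067) = -0.109771
  x_3 = 1.700067 - (-0.109771)×(1.700067 - 1.880000)/(-0.109771 - 0.534400)
       = 1.730729
Iteration 3:
  f(1.700067) = -0.109771
  f(1.730729) = -0.004577
  x_4 = 1.730729 - (-0.004577)×(1.730729 - 1.700067)/(-0.004577 - (-0.109771))
       = 1.732063
Iteration 4:
  f(1.730729) = -0.004577
  f(1.732063) = 0.000043
  x_5 = 1.732063 - 0.000043×(1.732063 - 1.730729)/(0.000043 - (-0.004577))
       = 1.732051
Iteration 5:
  f(1.732063) = 0.000043
  f(1.732051) = 0.000000
  x_6 = 1.732051 - 0.000000×(1.732051 - 1.732063)/(0.000000 - 0.000043)
       = 1.732051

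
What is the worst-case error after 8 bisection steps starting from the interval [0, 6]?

Bisection error bound: |error| ≤ (b-a)/2^n
|error| ≤ (6 - 0)/2^8 = 6/2^8
|error| ≤ 0.0234375000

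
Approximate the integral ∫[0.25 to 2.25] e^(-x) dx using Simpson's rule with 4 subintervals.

f(x) = e^(-x)
a = 0.25, b = 2.25, n = 4
h = (b - a)/n = 0.500000

Simpson's rule: (h/3)[f(x₀) + 4f(x₁) + 2f(x₂) + ... + f(xₙ)]

x_0 = 0.2500, f(x_0) = 0.778801, coefficient = 1
x_1 = 0.7500, f(x_1) = 0.472367, coefficient = 4
x_2 = 1.2500, f(x_2) = 0.286505, coefficient = 2
x_3 = 1.7500, f(x_3) = 0.173774, coefficient = 4
x_4 = 2.2500, f(x_4) = 0.105399, coefficient = 1

I ≈ (0.500000/3) × 4.041772 = 0.673629
Exact value: 0.673402
Error: 0.000227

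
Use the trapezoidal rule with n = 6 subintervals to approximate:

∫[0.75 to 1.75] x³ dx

f(x) = x³
a = 0.75, b = 1.75, n = 6
h = (b - a)/n = 0.166667

Trapezoidal rule: (h/2)[f(x₀) + 2f(x₁) + 2f(x₂) + ... + f(xₙ)]

x_0 = 0.7500, f(x_0) = 0.421875, coefficient = 1
x_1 = 0.9167, f(x_1) = 0.770255, coefficient = 2
x_2 = 1.0833, f(x_2) = 1.271412, coefficient = 2
x_3 = 1.2500, f(x_3) = 1.953125, coefficient = 2
x_4 = 1.4167, f(x_4) = 2.843171, coefficient = 2
x_5 = 1.5833, f(x_5) = 3.969329, coefficient = 2
x_6 = 1.7500, f(x_6) = 5.359375, coefficient = 1

I ≈ (0.166667/2) × 27.395833 = 2.282986
Exact value: 2.265625
Error: 0.017361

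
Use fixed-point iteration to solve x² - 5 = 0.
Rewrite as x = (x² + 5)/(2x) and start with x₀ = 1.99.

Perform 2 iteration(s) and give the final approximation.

Equation: x² - 5 = 0
Fixed-point form: x = (x² + 5)/(2x)
x₀ = 1.99

x_1 = g(1.990000) = 2.251281
x_2 = g(2.251281) = 2.236119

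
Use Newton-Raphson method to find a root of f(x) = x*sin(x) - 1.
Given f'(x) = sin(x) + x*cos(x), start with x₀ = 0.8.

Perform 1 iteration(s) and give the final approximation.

f(x) = x*sin(x) - 1
f'(x) = sin(x) + x*cos(x)
x₀ = 0.8

Newton-Raphson formula: x_{n+1} = x_n - f(x_n)/f'(x_n)

Iteration 1:
  f(0.800000) = -0.426115
  f'(0.800000) = 1.274721
  x_1 = 0.800000 - (-0.426115)/1.274721 = 1.134281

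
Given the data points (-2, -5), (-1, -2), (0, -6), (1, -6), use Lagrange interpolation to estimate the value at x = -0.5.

Lagrange interpolation formula:
P(x) = Σ yᵢ × Lᵢ(x)
where Lᵢ(x) = Π_{j≠i} (x - xⱼ)/(xᵢ - xⱼ)

L_0(-0.5) = (-0.5 - (-1))/(-2 - (-1)) × (-0.5 - 0)/(-2 - 0) × (-0.5 - 1)/(-2 - 1) = -0.062500
L_1(-0.5) = (-0.5 - (-2))/(-1 - (-2)) × (-0.5 - 0)/(-1 - 0) × (-0.5 - 1)/(-1 - 1) = 0.562500
L_2(-0.5) = (-0.5 - (-2))/(0 - (-2)) × (-0.5 - (-1))/(0 - (-1)) × (-0.5 - 1)/(0 - 1) = 0.562500
L_3(-0.5) = (-0.5 - (-2))/(1 - (-2)) × (-0.5 - (-1))/(1 - (-1)) × (-0.5 - 0)/(1 - 0) = -0.062500

P(-0.5) = (-5)×L_0(-0.5) + (-2)×L_1(-0.5) + (-6)×L_2(-0.5) + (-6)×L_3(-0.5)
P(-0.5) = -3.812500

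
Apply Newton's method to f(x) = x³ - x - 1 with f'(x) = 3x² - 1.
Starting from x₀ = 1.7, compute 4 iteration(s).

f(x) = x³ - x - 1
f'(x) = 3x² - 1
x₀ = 1.7

Newton-Raphson formula: x_{n+1} = x_n - f(x_n)/f'(x_n)

Iteration 1:
  f(1.700000) = 2.213000
  f'(1.700000) = 7.670000
  x_1 = 1.700000 - 2.213000/7.670000 = 1.411473
Iteration 2:
  f(1.411473) = 0.400544
  f'(1.411473) = 4.976770
  x_2 = 1.411473 - 0.400544/4.976770 = 1.330991
Iteration 3:
  f(1.330991) = 0.026907
  f'(1.330991) = 4.314608
  x_3 = 1.330991 - 0.026907/4.314608 = 1.324754
Iteration 4:
  f(1.324754) = 0.000155
  f'(1.324754) = 4.264922
  x_4 = 1.324754 - 0.000155/4.264922 = 1.324718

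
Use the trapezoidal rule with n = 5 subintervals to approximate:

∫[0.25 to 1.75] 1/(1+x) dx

f(x) = 1/(1+x)
a = 0.25, b = 1.75, n = 5
h = (b - a)/n = 0.300000

Trapezoidal rule: (h/2)[f(x₀) + 2f(x₁) + 2f(x₂) + ... + f(xₙ)]

x_0 = 0.2500, f(x_0) = 0.800000, coefficient = 1
x_1 = 0.5500, f(x_1) = 0.645161, coefficient = 2
x_2 = 0.8500, f(x_2) = 0.540541, coefficient = 2
x_3 = 1.1500, f(x_3) = 0.465116, coefficient = 2
x_4 = 1.4500, f(x_4) = 0.408163, coefficient = 2
x_5 = 1.7500, f(x_5) = 0.363636, coefficient = 1

I ≈ (0.300000/2) × 5.281599 = 0.792240
Exact value: 0.788457
Error: 0.003783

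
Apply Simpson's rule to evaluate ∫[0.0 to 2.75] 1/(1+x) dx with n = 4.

f(x) = 1/(1+x)
a = 0.0, b = 2.75, n = 4
h = (b - a)/n = 0.687500

Simpson's rule: (h/3)[f(x₀) + 4f(x₁) + 2f(x₂) + ... + f(xₙ)]

x_0 = 0.0000, f(x_0) = 1.000000, coefficient = 1
x_1 = 0.6875, f(x_1) = 0.592593, coefficient = 4
x_2 = 1.3750, f(x_2) = 0.421053, coefficient = 2
x_3 = 2.0625, f(x_3) = 0.326531, coefficient = 4
x_4 = 2.7500, f(x_4) = 0.266667, coefficient = 1

I ≈ (0.687500/3) × 5.785265 = 1.325790
Exact value: 1.321756
Error: 0.004034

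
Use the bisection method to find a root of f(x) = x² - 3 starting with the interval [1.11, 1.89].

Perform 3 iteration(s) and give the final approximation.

f(x) = x² - 3
Initial interval: [1.11, 1.89]

Iteration 1:
  c_1 = (1.110000 + 1.890000)/2 = 1.500000
  f(c_1) = f(1.500000) = -0.750000
  f(a) × f(c) ≥ 0, new interval: [1.500000, 1.890000]
Iteration 2:
  c_2 = (1.500000 + 1.890000)/2 = 1.695000
  f(c_2) = f(1.695000) = -0.126975
  f(a) × f(c) ≥ 0, new interval: [1.695000, 1.890000]
Iteration 3:
  c_3 = (1.695000 + 1.890000)/2 = 1.792500
  f(c_3) = f(1.792500) = 0.213056
  f(a) × f(c) < 0, new interval: [1.695000, 1.792500]

After 3 iteration(s), the approximation is c_3 = 1.792500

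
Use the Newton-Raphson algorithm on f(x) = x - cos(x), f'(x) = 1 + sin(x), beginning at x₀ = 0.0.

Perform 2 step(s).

f(x) = x - cos(x)
f'(x) = 1 + sin(x)
x₀ = 0.0

Newton-Raphson formula: x_{n+1} = x_n - f(x_n)/f'(x_n)

Iteration 1:
  f(0.000000) = -1.000000
  f'(0.000000) = 1.000000
  x_1 = 0.000000 - (-1.000000)/1.000000 = 1.000000
Iteration 2:
  f(1.000000) = 0.459698
  f'(1.000000) = 1.841471
  x_2 = 1.000000 - 0.459698/1.841471 = 0.750364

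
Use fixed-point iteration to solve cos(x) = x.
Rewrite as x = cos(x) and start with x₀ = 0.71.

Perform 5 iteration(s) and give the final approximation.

Equation: cos(x) = x
Fixed-point form: x = cos(x)
x₀ = 0.71

x_1 = g(0.710000) = 0.758362
x_2 = g(0.758362) = 0.725964
x_3 = g(0.725964) = 0.747860
x_4 = g(0.747860) = 0.733146
x_5 = g(0.733146) = 0.743073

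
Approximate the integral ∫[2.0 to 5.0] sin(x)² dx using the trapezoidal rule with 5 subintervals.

f(x) = sin(x)²
a = 2.0, b = 5.0, n = 5
h = (b - a)/n = 0.600000

Trapezoidal rule: (h/2)[f(x₀) + 2f(x₁) + 2f(x₂) + ... + f(xₙ)]

x_0 = 2.0000, f(x_0) = 0.826822, coefficient = 1
x_1 = 2.6000, f(x_1) = 0.265742, coefficient = 2
x_2 = 3.2000, f(x_2) = 0.003408, coefficient = 2
x_3 = 3.8000, f(x_3) = 0.374370, coefficient = 2
x_4 = 4.4000, f(x_4) = 0.905547, coefficient = 2
x_5 = 5.0000, f(x_5) = 0.919536, coefficient = 1

I ≈ (0.600000/2) × 4.844489 = 1.453347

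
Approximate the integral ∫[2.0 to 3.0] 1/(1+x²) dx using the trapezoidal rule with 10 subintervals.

f(x) = 1/(1+x²)
a = 2.0, b = 3.0, n = 10
h = (b - a)/n = 0.100000

Trapezoidal rule: (h/2)[f(x₀) + 2f(x₁) + 2f(x₂) + ... + f(xₙ)]

x_0 = 2.0000, f(x_0) = 0.200000, coefficient = 1
x_1 = 2.1000, f(x_1) = 0.184843, coefficient = 2
x_2 = 2.2000, f(x_2) = 0.171233, coefficient = 2
x_3 = 2.3000, f(x_3) = 0.158983, coefficient = 2
x_4 = 2.4000, f(x_4) = 0.147929, coefficient = 2
x_5 = 2.5000, f(x_5) = 0.137931, coefficient = 2
x_6 = 2.6000, f(x_6) = 0.128866, coefficient = 2
x_7 = 2.7000, f(x_7) = 0.120627, coefficient = 2
x_8 = 2.8000, f(x_8) = 0.113122, coefficient = 2
x_9 = 2.9000, f(x_9) = 0.106270, coefficient = 2
x_10 = 3.0000, f(x_10) = 0.100000, coefficient = 1

I ≈ (0.100000/2) × 2.839607 = 0.141980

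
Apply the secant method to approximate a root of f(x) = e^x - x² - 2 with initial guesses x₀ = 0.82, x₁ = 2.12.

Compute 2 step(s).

f(x) = e^x - x² - 2
x₀ = 0.82, x₁ = 2.12

Secant formula: x_{n+1} = x_n - f(x_n)(x_n - x_{n-1})/(f(x_n) - f(x_{n-1}))

Iteration 1:
  f(0.820000) = -0.401900
  f(2.120000) = 1.836737
  x_2 = 2.120000 - 1.836737×(2.120000 - 0.820000)/(1.836737 - (-0.401900))
       = 1.053388
Iteration 2:
  f(2.120000) = 1.836737
  f(1.053388) = -0.242277
  x_3 = 1.053388 - (-0.242277)×(1.053388 - 2.120000)/(-0.242277 - 1.836737)
       = 1.177685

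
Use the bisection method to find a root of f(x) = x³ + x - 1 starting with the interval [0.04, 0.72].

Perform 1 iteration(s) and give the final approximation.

f(x) = x³ + x - 1
Initial interval: [0.04, 0.72]

Iteration 1:
  c_1 = (0.040000 + 0.720000)/2 = 0.380000
  f(c_1) = f(0.380000) = -0.565128
  f(a) × f(c) ≥ 0, new interval: [0.380000, 0.720000]

After 1 iteration(s), the approximation is c_1 = 0.380000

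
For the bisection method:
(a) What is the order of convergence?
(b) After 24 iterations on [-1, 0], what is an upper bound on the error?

(a) Bisection has linear (order 1) convergence; the error is halved each step.

(b) Error bound = (b-a)/2^n = (0 - (-1))/2^{24}
    = 1/2^{24}

(a) 1 (linear); (b) error ≤ 5.96e-08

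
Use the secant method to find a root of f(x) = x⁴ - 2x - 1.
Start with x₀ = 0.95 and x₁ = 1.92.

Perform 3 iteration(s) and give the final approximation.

f(x) = x⁴ - 2x - 1
x₀ = 0.95, x₁ = 1.92

Secant formula: x_{n+1} = x_n - f(x_n)(x_n - x_{n-1})/(f(x_n) - f(x_{n-1}))

Iteration 1:
  f(0.950000) = -2.085494
  f(1.920000) = 8.749545
  x_2 = 1.920000 - 8.749545×(1.920000 - 0.950000)/(8.749545 - (-2.085494))
       = 1.136703
Iteration 2:
  f(1.920000) = 8.749545
  f(1.136703) = -1.603902
  x_3 = 1.136703 - (-1.603902)×(1.136703 - 1.920000)/(-1.603902 - 8.749545)
       = 1.258047
Iteration 3:
  f(1.136703) = -1.603902
  f(1.258047) = -1.011212
  x_4 = 1.258047 - (-1.011212)×(1.258047 - 1.136703)/(-1.011212 - (-1.603902))
       = 1.465077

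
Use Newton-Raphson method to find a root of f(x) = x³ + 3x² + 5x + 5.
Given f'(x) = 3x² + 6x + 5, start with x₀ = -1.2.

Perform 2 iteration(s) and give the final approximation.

f(x) = x³ + 3x² + 5x + 5
f'(x) = 3x² + 6x + 5
x₀ = -1.2

Newton-Raphson formula: x_{n+1} = x_n - f(x_n)/f'(x_n)

Iteration 1:
  f(-1.200000) = 1.592000
  f'(-1.200000) = 2.120000
  x_1 = -1.200000 - 1.592000/2.120000 = -1.950943
Iteration 2:
  f(-1.950943) = -0.761819
  f'(-1.950943) = 4.712880
  x_2 = -1.950943 - (-0.761819)/4.712880 = -1.789297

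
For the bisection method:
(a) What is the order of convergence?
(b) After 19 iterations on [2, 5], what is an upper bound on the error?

(a) Bisection has linear (order 1) convergence; the error is halved each step.

(b) Error bound = (b-a)/2^n = (5 - 2)/2^{19}
    = 3/2^{19}

(a) 1 (linear); (b) error ≤ 5.72e-06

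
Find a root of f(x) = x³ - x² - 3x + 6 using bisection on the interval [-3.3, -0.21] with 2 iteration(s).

f(x) = x³ - x² - 3x + 6
Initial interval: [-3.3, -0.21]

Iteration 1:
  c_1 = (-3.300000 + (-0.210000))/2 = -1.755000
  f(c_1) = f(-1.755000) = 2.779531
  f(a) × f(c) < 0, new interval: [-3.300000, -1.755000]
Iteration 2:
  c_2 = (-3.300000 + (-1.755000))/2 = -2.527500
  f(c_2) = f(-2.527500) = -8.952074
  f(a) × f(c) ≥ 0, new interval: [-2.527500, -1.755000]

After 2 iteration(s), the approximation is c_2 = -2.527500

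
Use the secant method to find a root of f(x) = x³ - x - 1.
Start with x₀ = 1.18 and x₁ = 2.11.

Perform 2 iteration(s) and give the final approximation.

f(x) = x³ - x - 1
x₀ = 1.18, x₁ = 2.11

Secant formula: x_{n+1} = x_n - f(x_n)(x_n - x_{n-1})/(f(x_n) - f(x_{n-1}))

Iteration 1:
  f(1.180000) = -0.536968
  f(2.110000) = 6.283931
  x_2 = 2.110000 - 6.283931×(2.110000 - 1.180000)/(6.283931 - (-0.536968))
       = 1.253213
Iteration 2:
  f(2.110000) = 6.283931
  f(1.253213) = -0.284987
  x_3 = 1.253213 - (-0.284987)×(1.253213 - 2.110000)/(-0.284987 - 6.283931)
       = 1.290384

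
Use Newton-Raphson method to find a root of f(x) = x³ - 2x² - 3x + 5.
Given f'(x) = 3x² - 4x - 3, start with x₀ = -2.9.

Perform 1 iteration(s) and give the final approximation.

f(x) = x³ - 2x² - 3x + 5
f'(x) = 3x² - 4x - 3
x₀ = -2.9

Newton-Raphson formula: x_{n+1} = x_n - f(x_n)/f'(x_n)

Iteration 1:
  f(-2.900000) = -27.509000
  f'(-2.900000) = 33.830000
  x_1 = -2.900000 - (-27.509000)/33.830000 = -2.086846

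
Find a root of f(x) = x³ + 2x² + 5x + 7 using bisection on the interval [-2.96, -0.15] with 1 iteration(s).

f(x) = x³ + 2x² + 5x + 7
Initial interval: [-2.96, -0.15]

Iteration 1:
  c_1 = (-2.960000 + (-0.150000))/2 = -1.555000
  f(c_1) = f(-1.555000) = 0.301021
  f(a) × f(c) < 0, new interval: [-2.960000, -1.555000]

After 1 iteration(s), the approximation is c_1 = -1.555000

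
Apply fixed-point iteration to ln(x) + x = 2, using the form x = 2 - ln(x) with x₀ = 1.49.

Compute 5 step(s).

Equation: ln(x) + x = 2
Fixed-point form: x = 2 - ln(x)
x₀ = 1.49

x_1 = g(1.490000) = 1.601224
x_2 = g(1.601224) = 1.529232
x_3 = g(1.529232) = 1.575235
x_4 = g(1.575235) = 1.545596
x_5 = g(1.545596) = 1.564591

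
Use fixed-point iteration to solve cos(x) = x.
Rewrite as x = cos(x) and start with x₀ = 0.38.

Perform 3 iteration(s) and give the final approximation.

Equation: cos(x) = x
Fixed-point form: x = cos(x)
x₀ = 0.38

x_1 = g(0.380000) = 0.928665
x_2 = g(0.928665) = 0.598904
x_3 = g(0.598904) = 0.825954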